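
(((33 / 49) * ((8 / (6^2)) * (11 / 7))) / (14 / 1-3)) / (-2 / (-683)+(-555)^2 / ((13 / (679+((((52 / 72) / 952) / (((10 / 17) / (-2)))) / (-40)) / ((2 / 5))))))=4546048 / 3420890731025019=0.00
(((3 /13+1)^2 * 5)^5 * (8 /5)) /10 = 3987.83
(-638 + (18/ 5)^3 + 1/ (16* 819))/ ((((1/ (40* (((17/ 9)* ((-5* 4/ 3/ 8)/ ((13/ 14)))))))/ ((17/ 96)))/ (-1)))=-279931569283/ 39424320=-7100.48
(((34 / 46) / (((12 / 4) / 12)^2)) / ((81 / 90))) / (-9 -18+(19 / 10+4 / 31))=-843200 / 1602387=-0.53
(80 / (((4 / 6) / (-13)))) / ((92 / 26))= -10140 / 23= -440.87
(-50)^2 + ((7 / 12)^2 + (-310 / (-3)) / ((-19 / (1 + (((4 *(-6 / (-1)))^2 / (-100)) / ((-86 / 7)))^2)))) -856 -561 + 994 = 1309427651759 / 632358000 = 2070.71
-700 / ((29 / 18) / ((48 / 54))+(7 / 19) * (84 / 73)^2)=-1134011200 / 3726551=-304.31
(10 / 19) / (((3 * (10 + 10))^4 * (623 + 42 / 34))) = 17 / 261309888000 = 0.00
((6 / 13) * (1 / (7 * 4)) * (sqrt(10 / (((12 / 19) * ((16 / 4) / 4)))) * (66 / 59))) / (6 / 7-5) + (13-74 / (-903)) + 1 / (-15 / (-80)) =5543 / 301-33 * sqrt(570) / 44486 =18.40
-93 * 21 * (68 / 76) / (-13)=33201 / 247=134.42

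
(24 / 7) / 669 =8 / 1561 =0.01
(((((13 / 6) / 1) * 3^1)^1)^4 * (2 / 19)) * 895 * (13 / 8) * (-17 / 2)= -5649222995 / 2432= -2322871.30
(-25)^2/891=625/891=0.70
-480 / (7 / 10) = -4800 / 7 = -685.71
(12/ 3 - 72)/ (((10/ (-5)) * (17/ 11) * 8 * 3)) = 11/ 12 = 0.92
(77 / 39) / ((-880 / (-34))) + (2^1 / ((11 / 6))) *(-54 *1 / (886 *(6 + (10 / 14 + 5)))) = 22006327 / 311677080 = 0.07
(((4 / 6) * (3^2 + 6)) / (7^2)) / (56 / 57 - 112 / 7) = -285 / 20972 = -0.01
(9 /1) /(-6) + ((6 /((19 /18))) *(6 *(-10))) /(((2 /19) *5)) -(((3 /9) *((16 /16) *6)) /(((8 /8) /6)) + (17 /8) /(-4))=-21151 /32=-660.97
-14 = -14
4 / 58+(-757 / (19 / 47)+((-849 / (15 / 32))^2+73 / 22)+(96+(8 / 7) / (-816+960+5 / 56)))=8017371530043573 / 2445310450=3278672.26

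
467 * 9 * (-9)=-37827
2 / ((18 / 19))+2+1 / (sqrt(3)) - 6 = -17 / 9+sqrt(3) / 3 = -1.31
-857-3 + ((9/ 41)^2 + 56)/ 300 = -433603783/ 504300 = -859.81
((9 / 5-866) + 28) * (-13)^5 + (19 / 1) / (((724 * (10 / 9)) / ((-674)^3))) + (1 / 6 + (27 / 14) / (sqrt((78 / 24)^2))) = 29968348071247 / 98826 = 303243560.11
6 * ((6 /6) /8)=3 /4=0.75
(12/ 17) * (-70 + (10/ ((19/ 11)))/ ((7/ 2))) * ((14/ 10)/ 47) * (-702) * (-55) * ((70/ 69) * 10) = -196540344000/ 349163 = -562889.95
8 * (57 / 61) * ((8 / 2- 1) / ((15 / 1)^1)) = 456 / 305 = 1.50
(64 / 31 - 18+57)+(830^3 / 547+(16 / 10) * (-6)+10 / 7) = 620408416883 / 593495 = 1045347.34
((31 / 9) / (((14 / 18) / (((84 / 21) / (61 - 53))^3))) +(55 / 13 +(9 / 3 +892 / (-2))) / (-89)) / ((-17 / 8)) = -355291 / 137683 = -2.58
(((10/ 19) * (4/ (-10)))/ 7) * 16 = -64/ 133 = -0.48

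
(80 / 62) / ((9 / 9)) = 1.29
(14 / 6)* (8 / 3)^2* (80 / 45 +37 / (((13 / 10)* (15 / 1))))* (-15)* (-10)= 9632000 / 1053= 9147.20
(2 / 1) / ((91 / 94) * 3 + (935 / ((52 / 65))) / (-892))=335392 / 267307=1.25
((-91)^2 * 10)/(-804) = -41405/402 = -103.00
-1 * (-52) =52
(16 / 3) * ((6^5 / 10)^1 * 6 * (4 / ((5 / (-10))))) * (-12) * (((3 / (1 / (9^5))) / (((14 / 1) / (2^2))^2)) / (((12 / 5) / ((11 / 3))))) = 52775865615.67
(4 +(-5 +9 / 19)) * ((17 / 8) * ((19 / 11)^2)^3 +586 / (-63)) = -210405302915 / 8482234068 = -24.81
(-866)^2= 749956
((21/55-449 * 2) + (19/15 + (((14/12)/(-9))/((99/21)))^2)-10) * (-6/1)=14390692939/2646270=5438.10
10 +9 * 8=82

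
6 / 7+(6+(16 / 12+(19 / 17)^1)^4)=2033714023 / 47356407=42.94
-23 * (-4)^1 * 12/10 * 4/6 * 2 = 736/5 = 147.20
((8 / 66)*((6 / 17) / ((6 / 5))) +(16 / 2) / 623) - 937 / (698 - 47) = -1.39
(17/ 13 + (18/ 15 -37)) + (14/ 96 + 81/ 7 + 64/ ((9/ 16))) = 5962499/ 65520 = 91.00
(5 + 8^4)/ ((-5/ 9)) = -36909/ 5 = -7381.80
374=374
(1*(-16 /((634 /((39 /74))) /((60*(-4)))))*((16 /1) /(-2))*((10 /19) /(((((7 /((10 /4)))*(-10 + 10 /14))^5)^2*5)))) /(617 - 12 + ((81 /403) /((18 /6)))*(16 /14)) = -9765 /310295035461664156891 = -0.00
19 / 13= 1.46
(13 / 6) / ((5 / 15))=6.50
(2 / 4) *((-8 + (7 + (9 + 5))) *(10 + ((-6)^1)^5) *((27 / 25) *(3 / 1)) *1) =-4088799 / 25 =-163551.96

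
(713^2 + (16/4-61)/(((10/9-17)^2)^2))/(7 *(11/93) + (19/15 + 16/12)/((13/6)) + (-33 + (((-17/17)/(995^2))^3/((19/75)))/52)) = -58320095360744521461940623576660000/3553113004691188343247798810283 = -16413.80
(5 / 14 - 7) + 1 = -79 / 14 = -5.64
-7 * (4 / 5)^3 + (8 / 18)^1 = -3532 / 1125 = -3.14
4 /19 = 0.21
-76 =-76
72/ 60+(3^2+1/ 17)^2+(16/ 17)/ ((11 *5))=1323726/ 15895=83.28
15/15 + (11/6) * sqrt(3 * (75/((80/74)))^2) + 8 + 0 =9 + 2035 * sqrt(3)/16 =229.30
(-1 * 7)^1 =-7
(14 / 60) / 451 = 7 / 13530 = 0.00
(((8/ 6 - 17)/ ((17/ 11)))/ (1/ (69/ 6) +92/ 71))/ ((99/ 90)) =-383755/ 57579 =-6.66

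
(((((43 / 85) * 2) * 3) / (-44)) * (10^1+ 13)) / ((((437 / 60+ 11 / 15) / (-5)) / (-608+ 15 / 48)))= -432722115 / 719576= -601.36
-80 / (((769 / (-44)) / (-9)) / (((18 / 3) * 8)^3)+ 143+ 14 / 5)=-17517772800 / 31926144773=-0.55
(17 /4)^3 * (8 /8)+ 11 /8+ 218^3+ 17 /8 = 663059985 /64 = 10360312.27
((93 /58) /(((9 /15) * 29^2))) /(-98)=-155 /4780244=-0.00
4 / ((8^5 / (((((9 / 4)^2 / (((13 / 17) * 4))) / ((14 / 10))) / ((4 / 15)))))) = 103275 / 190840832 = 0.00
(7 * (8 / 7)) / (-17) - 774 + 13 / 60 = -789739 / 1020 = -774.25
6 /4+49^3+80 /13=3059073 /26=117656.65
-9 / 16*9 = -81 / 16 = -5.06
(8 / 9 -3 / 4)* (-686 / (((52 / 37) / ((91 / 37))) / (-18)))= 12005 / 4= 3001.25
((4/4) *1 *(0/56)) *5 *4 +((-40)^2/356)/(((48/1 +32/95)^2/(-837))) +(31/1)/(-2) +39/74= -71967955249/4339857872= -16.58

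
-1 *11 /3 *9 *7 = -231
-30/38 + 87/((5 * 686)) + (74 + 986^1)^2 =73224962203/65170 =1123599.24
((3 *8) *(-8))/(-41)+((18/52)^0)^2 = 233/41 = 5.68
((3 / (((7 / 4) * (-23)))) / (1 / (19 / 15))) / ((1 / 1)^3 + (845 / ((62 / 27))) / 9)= -4712 / 2090585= -0.00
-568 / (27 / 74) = -42032 / 27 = -1556.74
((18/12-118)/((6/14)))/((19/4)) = -3262/57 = -57.23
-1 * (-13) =13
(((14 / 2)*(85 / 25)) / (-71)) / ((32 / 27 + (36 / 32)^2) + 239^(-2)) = -11745905472 / 85877752865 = -0.14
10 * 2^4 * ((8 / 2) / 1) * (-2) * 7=-8960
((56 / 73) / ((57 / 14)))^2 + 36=623915812 / 17313921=36.04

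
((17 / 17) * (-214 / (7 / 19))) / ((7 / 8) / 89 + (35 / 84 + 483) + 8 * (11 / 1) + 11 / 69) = -66584816 / 65522037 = -1.02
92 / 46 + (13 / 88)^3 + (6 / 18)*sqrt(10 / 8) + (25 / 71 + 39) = 41.73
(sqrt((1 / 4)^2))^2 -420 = -6719 / 16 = -419.94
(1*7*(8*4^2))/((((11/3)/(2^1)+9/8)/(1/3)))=7168/71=100.96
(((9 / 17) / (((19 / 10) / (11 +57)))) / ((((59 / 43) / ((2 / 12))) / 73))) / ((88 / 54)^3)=926774055 / 23872816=38.82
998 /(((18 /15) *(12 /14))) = 970.28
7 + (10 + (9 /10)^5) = 1759049 /100000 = 17.59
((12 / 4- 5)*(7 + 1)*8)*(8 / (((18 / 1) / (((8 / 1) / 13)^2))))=-32768 / 1521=-21.54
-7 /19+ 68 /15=1187 /285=4.16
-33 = -33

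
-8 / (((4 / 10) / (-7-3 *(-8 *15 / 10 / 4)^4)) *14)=2500 / 7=357.14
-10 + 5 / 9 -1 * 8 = -157 / 9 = -17.44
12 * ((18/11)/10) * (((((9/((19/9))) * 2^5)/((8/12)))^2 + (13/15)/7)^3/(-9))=-15995185398333570233543819188/998460613198125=-16019846138046.55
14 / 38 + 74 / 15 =1511 / 285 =5.30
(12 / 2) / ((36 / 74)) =12.33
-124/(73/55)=-6820/73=-93.42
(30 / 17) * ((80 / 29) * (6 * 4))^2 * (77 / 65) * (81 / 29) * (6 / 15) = 55180984320 / 5389969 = 10237.72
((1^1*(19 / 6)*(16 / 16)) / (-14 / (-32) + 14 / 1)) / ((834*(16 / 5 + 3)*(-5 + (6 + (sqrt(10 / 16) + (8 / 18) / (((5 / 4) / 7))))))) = 0.00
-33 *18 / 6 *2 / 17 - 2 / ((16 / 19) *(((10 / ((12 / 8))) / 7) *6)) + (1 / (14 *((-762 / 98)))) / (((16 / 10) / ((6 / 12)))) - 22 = -70605631 / 2072640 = -34.07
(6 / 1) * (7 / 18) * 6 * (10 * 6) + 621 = 1461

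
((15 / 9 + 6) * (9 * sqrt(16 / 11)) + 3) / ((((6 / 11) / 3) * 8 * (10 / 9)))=297 / 160 + 621 * sqrt(11) / 40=53.35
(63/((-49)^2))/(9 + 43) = 9/17836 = 0.00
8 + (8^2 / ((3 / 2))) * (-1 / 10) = 56 / 15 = 3.73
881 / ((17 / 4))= 3524 / 17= 207.29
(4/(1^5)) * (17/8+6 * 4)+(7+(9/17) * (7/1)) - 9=3611/34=106.21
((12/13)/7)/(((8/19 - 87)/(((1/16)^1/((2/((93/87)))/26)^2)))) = -0.02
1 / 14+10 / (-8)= -33 / 28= -1.18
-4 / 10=-2 / 5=-0.40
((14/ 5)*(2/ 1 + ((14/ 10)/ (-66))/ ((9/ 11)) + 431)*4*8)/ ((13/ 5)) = 26186272/ 1755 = 14920.95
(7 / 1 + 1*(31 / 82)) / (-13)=-605 / 1066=-0.57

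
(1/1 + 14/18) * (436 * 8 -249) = 51824/9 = 5758.22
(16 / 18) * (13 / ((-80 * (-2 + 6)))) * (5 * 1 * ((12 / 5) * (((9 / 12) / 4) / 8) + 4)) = -8437 / 11520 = -0.73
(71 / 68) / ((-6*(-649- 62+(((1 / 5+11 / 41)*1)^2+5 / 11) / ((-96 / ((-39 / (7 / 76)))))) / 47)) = 10798281725 / 934779033303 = 0.01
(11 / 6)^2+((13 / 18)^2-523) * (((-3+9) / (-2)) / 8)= 172187 / 864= 199.29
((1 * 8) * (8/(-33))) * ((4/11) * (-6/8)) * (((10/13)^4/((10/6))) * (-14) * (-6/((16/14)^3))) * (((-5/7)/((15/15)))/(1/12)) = -185220000/3455881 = -53.60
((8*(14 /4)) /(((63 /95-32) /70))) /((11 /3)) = -558600 /32747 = -17.06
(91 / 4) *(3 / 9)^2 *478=21749 / 18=1208.28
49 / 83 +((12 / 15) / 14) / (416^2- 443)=296031461 / 501440765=0.59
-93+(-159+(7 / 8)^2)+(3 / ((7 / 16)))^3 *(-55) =-394798937 / 21952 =-17984.65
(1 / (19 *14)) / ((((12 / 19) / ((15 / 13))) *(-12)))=-5 / 8736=-0.00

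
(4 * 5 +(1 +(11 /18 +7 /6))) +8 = 277 /9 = 30.78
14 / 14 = 1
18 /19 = 0.95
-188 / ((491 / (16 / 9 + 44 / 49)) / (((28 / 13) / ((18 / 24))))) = -3549440 / 1206387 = -2.94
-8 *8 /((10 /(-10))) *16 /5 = 1024 /5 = 204.80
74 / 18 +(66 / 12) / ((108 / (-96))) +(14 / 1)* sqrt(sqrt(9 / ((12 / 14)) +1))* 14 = -7 / 9 +98* 2^(3 / 4)* 23^(1 / 4) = 360.16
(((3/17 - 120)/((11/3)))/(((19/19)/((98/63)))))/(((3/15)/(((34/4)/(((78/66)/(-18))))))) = 427770/13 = 32905.38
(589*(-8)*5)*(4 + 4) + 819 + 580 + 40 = -187041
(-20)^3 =-8000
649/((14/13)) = 8437/14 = 602.64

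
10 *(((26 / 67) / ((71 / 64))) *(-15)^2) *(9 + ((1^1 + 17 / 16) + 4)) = 11854.95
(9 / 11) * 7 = 63 / 11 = 5.73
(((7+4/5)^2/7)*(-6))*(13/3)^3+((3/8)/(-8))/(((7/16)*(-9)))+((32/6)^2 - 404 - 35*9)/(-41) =-155957623/36900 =-4226.49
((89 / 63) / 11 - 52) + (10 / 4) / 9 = -71509 / 1386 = -51.59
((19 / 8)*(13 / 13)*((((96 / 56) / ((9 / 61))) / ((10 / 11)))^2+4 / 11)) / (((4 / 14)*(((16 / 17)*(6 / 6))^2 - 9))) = -6813886229 / 40627125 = -167.72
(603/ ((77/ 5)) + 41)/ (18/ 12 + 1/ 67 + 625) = 827048/ 6464381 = 0.13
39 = 39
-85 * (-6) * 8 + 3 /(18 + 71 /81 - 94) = 24826557 /6085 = 4079.96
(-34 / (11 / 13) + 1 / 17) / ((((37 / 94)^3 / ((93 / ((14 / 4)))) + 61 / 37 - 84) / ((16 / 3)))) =228734620785408 / 88023465303587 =2.60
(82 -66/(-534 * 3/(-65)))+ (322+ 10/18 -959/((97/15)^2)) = 2855958961/7536609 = 378.94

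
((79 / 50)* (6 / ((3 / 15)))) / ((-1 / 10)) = -474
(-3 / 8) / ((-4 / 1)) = 3 / 32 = 0.09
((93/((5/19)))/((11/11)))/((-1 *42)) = -589/70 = -8.41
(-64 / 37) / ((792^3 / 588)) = -49 / 23934042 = -0.00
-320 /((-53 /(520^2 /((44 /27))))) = 584064000 /583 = 1001825.04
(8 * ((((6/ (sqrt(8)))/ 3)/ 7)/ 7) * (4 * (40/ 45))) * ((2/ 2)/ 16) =8 * sqrt(2)/ 441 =0.03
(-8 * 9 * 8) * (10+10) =-11520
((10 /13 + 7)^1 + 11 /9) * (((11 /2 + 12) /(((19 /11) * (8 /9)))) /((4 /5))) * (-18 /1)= -4556475 /1976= -2305.91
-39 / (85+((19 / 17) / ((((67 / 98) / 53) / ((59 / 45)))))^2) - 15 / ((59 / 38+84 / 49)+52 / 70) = -681330269366354625 / 181985984406652733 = -3.74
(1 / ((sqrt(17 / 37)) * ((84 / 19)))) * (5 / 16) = 0.10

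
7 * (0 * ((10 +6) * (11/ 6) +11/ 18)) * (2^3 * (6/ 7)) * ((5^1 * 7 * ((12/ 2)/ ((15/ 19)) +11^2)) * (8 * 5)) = 0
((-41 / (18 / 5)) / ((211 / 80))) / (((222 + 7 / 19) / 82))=-511024 / 320931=-1.59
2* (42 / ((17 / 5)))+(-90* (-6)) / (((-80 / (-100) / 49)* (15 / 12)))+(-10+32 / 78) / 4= 35115541 / 1326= 26482.31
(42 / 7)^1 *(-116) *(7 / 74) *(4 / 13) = -9744 / 481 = -20.26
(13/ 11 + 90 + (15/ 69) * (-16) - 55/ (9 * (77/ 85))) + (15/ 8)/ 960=80.96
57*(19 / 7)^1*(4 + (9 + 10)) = 24909 / 7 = 3558.43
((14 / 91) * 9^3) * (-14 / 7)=-2916 / 13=-224.31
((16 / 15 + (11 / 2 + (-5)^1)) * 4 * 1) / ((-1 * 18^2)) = -47 / 2430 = -0.02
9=9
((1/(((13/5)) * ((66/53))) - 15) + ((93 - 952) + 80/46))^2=296084324824201/389430756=760300.31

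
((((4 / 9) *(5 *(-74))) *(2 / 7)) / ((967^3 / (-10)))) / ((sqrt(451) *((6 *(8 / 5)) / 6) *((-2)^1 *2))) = -4625 *sqrt(451) / 25691917193019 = -0.00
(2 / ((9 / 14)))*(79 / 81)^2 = 174748 / 59049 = 2.96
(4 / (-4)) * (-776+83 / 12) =9229 / 12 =769.08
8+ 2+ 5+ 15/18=95/6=15.83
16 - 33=-17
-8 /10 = -4 /5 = -0.80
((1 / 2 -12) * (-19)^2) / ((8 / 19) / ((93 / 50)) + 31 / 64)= -469484832 / 80377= -5841.03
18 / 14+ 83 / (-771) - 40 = -209522 / 5397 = -38.82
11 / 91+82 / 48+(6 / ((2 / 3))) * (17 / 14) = 27863 / 2184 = 12.76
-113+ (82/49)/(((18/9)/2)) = -5455/49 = -111.33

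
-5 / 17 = -0.29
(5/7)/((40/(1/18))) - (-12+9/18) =11593/1008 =11.50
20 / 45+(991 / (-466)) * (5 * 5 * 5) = -1113011 / 4194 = -265.38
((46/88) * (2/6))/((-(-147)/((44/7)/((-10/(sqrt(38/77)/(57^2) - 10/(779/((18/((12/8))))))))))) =92/801591 - 23 * sqrt(2926)/7722840510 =0.00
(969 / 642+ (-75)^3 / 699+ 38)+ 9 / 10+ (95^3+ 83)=106816229842 / 124655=856894.87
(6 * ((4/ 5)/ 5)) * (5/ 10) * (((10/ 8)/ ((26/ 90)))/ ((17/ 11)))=297/ 221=1.34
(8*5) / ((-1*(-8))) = 5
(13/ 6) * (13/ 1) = 169/ 6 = 28.17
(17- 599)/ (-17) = 582/ 17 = 34.24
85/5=17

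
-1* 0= 0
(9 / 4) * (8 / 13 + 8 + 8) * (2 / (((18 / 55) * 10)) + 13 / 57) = 7749 / 247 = 31.37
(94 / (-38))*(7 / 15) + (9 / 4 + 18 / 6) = 4669 / 1140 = 4.10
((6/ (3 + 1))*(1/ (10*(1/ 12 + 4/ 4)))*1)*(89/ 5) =801/ 325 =2.46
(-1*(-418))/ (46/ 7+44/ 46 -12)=-33649/ 360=-93.47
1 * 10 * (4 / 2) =20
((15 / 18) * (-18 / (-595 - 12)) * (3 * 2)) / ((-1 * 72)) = -0.00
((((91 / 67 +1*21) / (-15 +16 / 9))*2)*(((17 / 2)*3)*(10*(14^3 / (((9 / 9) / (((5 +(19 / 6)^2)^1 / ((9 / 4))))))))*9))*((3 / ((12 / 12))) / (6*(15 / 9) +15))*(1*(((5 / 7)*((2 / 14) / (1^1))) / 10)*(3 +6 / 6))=-696717.56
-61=-61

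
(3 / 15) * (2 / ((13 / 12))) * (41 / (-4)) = -246 / 65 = -3.78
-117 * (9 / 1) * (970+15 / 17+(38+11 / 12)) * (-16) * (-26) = -7519787496 / 17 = -442340440.94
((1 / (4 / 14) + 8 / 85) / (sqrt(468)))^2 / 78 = 2209 / 6242400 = 0.00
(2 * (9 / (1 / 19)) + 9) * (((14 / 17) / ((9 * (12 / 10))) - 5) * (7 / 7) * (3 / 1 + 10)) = -381940 / 17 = -22467.06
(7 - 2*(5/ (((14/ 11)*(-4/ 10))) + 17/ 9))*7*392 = 62741.78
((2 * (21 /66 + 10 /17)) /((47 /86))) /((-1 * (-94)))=14577 /413083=0.04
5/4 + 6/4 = 11/4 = 2.75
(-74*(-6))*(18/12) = 666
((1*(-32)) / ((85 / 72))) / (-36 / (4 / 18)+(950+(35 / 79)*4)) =-22752 / 662915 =-0.03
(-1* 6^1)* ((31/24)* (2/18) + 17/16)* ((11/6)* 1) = -13.27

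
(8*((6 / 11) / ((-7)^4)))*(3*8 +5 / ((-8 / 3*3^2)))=1142 / 26411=0.04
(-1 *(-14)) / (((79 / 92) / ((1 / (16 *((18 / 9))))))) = 161 / 316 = 0.51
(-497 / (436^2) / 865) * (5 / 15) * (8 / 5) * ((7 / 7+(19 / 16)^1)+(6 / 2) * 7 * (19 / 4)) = -810607 / 4932991200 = -0.00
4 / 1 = 4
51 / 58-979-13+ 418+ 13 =-32487 / 58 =-560.12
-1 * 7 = -7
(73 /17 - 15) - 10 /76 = -7001 /646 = -10.84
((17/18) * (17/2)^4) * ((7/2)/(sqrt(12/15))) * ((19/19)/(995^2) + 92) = 301755632852233 * sqrt(5)/380169600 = 1774855.51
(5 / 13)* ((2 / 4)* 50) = 125 / 13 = 9.62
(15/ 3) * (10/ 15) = 10/ 3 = 3.33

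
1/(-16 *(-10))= 0.01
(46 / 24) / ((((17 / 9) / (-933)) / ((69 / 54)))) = -164519 / 136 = -1209.70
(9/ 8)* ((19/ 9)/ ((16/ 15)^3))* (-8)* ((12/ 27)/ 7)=-7125/ 7168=-0.99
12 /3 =4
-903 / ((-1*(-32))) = -903 / 32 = -28.22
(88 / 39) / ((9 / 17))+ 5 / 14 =4.62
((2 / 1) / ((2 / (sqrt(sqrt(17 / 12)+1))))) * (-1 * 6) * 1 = -sqrt(36+6 * sqrt(51)) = -8.88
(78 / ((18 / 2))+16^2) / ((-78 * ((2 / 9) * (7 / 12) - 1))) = 2382 / 611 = 3.90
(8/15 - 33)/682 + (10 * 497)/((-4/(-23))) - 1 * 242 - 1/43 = 6232235962/219945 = 28335.43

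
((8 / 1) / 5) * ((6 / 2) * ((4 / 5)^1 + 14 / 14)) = 216 / 25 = 8.64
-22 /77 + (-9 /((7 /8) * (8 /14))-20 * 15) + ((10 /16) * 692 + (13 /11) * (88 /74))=59891 /518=115.62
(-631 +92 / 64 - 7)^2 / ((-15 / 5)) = -34578075 / 256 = -135070.61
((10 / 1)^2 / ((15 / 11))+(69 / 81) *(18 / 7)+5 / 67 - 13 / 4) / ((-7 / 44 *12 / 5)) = -22394735 / 118188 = -189.48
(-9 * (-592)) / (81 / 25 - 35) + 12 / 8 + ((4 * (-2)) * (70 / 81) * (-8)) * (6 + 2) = 17764231 / 64314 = 276.21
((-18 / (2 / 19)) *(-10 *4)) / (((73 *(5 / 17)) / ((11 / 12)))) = 21318 / 73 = 292.03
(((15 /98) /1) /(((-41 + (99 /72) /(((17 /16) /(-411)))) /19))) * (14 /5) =-969 /68173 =-0.01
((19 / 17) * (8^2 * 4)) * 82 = 398848 / 17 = 23461.65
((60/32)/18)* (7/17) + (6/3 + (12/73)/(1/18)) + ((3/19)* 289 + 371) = 477201281/1131792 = 421.63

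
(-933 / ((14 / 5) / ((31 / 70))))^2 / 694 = 836539929 / 26660704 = 31.38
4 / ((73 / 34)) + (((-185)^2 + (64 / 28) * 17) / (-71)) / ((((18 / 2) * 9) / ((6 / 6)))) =-4011293 / 979587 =-4.09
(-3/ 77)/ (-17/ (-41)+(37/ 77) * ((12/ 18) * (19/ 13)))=-4797/ 108697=-0.04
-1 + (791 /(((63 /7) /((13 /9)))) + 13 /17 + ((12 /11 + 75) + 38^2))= 24944174 /15147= 1646.81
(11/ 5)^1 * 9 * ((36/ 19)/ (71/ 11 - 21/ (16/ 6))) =-313632/ 11875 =-26.41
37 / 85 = 0.44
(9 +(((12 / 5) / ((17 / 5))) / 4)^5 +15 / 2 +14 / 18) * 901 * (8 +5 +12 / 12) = 217944.05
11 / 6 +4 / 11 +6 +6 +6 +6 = 1729 / 66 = 26.20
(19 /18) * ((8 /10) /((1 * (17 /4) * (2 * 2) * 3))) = 38 /2295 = 0.02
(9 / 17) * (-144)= -1296 / 17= -76.24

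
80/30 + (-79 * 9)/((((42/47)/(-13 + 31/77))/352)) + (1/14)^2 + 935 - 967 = 2074510115/588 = 3528078.43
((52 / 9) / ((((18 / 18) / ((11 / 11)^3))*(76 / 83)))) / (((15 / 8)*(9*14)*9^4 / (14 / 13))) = 664 / 151460685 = 0.00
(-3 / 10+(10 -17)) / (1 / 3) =-219 / 10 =-21.90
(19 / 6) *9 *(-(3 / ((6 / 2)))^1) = -57 / 2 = -28.50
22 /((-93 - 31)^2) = 11 /7688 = 0.00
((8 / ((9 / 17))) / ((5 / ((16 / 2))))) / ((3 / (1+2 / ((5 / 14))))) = 11968 / 225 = 53.19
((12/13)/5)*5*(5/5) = 12/13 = 0.92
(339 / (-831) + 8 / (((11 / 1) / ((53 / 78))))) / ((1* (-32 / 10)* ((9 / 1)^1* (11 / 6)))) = -51235 / 31371912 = -0.00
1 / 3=0.33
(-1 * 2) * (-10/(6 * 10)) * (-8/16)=-1/6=-0.17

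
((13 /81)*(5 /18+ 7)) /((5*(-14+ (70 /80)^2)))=-54496 /3087315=-0.02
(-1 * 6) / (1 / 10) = -60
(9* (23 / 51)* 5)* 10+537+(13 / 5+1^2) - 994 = -21289 / 85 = -250.46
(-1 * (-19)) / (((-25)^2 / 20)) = 76 / 125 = 0.61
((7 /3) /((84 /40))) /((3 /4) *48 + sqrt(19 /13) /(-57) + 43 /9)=15 *sqrt(247) /16634087 + 453245 /16634087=0.03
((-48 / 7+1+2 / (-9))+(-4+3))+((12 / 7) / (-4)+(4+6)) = 157 / 63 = 2.49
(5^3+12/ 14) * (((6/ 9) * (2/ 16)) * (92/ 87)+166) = 38190469/ 1827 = 20903.38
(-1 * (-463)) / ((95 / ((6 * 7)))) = 19446 / 95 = 204.69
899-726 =173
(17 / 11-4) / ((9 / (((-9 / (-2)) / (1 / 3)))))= -3.68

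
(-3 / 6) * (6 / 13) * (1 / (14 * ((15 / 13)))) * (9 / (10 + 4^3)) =-9 / 5180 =-0.00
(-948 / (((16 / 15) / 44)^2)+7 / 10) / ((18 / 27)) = -2419620.82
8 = 8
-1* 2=-2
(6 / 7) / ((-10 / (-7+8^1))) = -3 / 35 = -0.09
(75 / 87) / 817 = 25 / 23693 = 0.00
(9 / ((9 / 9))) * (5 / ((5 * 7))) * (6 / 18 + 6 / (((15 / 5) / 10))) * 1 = 183 / 7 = 26.14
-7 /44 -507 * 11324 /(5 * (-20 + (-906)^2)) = -8792011 /5643110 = -1.56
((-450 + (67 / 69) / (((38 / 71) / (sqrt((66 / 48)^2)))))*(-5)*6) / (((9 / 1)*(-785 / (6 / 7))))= -59789 / 36708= -1.63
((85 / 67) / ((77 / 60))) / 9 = 1700 / 15477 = 0.11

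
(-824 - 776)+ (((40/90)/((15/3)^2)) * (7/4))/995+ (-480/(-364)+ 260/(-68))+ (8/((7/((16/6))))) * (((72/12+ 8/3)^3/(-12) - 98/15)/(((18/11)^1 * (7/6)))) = -1699.53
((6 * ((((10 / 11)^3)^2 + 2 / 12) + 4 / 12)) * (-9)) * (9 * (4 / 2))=-1832978646 / 1771561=-1034.67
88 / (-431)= -88 / 431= -0.20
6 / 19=0.32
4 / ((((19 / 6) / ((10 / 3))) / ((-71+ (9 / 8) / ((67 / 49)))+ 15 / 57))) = -7120050 / 24187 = -294.38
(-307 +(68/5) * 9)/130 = -1.42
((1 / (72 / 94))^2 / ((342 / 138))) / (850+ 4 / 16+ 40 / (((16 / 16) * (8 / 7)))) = 50807 / 65395188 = 0.00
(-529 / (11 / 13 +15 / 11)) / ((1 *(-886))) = 75647 / 279976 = 0.27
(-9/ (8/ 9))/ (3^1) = -27/ 8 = -3.38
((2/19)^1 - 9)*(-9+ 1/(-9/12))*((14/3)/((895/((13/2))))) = 476749/153045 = 3.12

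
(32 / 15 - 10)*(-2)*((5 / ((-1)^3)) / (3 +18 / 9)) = -15.73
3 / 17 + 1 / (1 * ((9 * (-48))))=1279 / 7344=0.17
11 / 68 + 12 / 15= 327 / 340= 0.96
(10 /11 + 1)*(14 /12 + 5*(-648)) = -136031 /22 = -6183.23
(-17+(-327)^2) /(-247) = -432.84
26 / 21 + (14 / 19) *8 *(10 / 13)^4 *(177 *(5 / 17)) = 108.68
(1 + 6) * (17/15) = 119/15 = 7.93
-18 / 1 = -18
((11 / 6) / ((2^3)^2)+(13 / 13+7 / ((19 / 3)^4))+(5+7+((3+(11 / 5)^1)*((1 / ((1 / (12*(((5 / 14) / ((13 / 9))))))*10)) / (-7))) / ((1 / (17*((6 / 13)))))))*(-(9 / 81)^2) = -1801662307723 / 12910411463040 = -0.14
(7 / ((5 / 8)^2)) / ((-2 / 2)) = -448 / 25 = -17.92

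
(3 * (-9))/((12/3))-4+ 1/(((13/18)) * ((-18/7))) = -587/52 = -11.29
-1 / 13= -0.08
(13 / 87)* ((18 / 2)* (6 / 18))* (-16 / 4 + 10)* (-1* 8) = -624 / 29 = -21.52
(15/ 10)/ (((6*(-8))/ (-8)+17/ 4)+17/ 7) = 42/ 355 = 0.12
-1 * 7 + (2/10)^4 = -4374/625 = -7.00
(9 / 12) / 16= 3 / 64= 0.05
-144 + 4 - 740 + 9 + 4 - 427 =-1294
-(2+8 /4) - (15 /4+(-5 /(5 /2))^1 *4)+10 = 41 /4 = 10.25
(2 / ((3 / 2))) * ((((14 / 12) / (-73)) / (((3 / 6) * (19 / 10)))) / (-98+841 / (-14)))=3920 / 27624879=0.00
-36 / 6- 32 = -38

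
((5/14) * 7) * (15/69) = 25/46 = 0.54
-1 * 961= -961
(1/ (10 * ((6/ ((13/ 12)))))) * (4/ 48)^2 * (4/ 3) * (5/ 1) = 13/ 15552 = 0.00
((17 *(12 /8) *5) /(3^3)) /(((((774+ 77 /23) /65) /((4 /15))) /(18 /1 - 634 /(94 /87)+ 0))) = -23839270 /398043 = -59.89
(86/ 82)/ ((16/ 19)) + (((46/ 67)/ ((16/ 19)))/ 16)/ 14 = 6148685/ 4922624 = 1.25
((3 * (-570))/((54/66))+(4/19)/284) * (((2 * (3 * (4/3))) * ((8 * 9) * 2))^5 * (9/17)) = -51482898122172417441792/22933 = -2244926443211634650.58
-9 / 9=-1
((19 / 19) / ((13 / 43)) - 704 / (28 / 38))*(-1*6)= 519858 / 91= 5712.73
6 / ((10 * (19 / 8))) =0.25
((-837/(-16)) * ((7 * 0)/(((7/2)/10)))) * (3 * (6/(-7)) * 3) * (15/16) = 0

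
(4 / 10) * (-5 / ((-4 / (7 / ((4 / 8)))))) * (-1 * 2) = -14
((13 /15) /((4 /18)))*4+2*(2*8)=238 /5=47.60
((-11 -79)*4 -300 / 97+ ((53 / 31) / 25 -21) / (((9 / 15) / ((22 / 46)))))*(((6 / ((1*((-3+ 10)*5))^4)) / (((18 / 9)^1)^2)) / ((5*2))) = -196993387 / 5189236281250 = -0.00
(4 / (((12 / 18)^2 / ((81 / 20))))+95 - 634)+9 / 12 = -2509 / 5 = -501.80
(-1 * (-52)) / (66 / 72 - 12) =-624 / 133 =-4.69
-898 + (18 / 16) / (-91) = -653753 / 728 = -898.01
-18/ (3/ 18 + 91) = -108/ 547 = -0.20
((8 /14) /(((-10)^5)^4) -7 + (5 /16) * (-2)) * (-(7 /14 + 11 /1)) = 30690624999999999999977 /350000000000000000000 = 87.69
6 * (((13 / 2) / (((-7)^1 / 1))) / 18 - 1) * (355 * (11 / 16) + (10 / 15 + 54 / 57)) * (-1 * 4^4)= 475000840 / 1197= 396826.10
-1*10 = -10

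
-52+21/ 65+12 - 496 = -34819/ 65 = -535.68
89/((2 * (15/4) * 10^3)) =89/7500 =0.01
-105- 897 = -1002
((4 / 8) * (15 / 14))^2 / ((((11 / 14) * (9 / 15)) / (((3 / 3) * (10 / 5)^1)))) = 375 / 308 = 1.22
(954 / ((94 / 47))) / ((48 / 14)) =1113 / 8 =139.12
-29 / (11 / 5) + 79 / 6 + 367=24221 / 66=366.98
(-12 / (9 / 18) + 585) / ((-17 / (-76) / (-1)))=-2508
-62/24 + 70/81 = -557/324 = -1.72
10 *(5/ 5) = 10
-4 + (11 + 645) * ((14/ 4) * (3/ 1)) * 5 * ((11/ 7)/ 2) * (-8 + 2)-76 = -162440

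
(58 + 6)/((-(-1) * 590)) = 32/295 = 0.11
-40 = -40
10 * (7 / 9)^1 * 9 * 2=140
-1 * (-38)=38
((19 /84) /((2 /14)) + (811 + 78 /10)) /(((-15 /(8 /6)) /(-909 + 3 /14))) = 208754743 /3150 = 66271.35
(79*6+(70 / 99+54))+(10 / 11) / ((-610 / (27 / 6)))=580513 / 1098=528.70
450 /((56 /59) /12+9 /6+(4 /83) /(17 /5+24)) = 1811400300 /6363469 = 284.66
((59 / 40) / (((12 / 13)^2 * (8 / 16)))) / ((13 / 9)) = 767 / 320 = 2.40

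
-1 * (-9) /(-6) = -3 /2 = -1.50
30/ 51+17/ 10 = 389/ 170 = 2.29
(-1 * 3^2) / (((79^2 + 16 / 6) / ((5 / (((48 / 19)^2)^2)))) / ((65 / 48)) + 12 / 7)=-889440825 / 3712295180884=-0.00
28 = 28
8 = 8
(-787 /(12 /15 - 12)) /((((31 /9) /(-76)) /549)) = -851184.02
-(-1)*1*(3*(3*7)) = 63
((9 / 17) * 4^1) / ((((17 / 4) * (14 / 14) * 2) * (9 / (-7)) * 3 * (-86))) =28 / 37281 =0.00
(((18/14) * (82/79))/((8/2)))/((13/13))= 369/1106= 0.33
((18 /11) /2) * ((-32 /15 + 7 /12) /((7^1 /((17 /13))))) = -4743 /20020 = -0.24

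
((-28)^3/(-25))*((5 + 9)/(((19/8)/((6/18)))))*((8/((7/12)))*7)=78675968/475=165633.62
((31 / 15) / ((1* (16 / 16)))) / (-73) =-31 / 1095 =-0.03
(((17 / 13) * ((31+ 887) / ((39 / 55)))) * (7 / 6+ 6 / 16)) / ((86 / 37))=65280765 / 58136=1122.90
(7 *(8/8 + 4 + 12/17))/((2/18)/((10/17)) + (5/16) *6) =244440/12631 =19.35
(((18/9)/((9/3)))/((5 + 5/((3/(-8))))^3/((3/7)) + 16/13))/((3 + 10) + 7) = -351/14205790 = -0.00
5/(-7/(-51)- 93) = -255/4736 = -0.05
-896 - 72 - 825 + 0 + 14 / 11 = -19709 / 11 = -1791.73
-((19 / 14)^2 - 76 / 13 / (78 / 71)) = 345781 / 99372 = 3.48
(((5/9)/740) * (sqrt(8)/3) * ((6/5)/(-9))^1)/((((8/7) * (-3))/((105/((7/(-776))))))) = -679 * sqrt(2)/2997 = -0.32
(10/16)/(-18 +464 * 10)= 5/36976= 0.00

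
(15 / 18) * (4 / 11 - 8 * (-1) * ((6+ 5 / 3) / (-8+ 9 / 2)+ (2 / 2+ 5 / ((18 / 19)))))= 57280 / 2079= 27.55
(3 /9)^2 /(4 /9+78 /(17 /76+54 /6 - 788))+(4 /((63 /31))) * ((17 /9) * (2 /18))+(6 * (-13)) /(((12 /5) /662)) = -6711516619597 /311956596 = -21514.26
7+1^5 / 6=7.17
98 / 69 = 1.42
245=245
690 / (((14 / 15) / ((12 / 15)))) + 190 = 781.43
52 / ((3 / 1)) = 52 / 3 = 17.33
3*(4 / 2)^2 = 12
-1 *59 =-59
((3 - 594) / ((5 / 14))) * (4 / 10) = -16548 / 25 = -661.92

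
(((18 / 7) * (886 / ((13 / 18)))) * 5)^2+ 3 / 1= 2060143527243 / 8281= 248779558.90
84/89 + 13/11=2.13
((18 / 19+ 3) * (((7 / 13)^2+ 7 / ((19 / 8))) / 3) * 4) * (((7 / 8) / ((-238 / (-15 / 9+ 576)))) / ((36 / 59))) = -978448625 / 16594448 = -58.96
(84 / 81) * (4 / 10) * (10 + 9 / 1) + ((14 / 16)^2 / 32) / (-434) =135101519 / 17141760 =7.88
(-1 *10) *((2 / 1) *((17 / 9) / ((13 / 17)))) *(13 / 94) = -2890 / 423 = -6.83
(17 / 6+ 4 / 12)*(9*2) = 57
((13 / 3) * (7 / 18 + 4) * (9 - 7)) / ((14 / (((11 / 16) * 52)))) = 146861 / 1512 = 97.13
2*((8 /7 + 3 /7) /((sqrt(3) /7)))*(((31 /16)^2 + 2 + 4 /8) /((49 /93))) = 545941*sqrt(3) /6272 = 150.76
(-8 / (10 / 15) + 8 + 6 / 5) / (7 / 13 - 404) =182 / 26225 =0.01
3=3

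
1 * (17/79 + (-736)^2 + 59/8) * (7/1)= 2396496683/632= 3791925.13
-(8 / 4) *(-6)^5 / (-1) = -15552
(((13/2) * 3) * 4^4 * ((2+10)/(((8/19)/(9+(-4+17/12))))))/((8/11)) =1255254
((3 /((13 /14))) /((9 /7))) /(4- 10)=-49 /117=-0.42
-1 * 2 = -2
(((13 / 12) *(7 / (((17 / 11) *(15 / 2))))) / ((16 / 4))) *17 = 1001 / 360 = 2.78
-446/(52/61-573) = 0.78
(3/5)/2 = 3/10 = 0.30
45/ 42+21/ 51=1.48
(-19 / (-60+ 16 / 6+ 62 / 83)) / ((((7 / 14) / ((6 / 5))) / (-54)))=-1532844 / 35225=-43.52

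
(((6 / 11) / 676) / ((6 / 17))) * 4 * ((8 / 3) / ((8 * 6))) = 17 / 33462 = 0.00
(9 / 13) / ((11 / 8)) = 72 / 143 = 0.50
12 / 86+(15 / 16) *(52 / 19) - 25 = -72859 / 3268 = -22.29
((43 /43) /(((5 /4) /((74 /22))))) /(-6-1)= -148 /385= -0.38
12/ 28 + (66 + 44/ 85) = 39833/ 595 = 66.95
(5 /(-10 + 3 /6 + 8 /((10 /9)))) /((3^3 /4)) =-200 /621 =-0.32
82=82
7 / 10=0.70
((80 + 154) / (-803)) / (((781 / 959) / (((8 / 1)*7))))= -12566736 / 627143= -20.04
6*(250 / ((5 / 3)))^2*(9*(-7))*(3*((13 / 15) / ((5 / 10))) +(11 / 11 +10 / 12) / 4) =-48124125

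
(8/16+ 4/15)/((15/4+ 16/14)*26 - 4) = 0.01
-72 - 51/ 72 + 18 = -1313/ 24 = -54.71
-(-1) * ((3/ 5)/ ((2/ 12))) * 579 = 10422/ 5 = 2084.40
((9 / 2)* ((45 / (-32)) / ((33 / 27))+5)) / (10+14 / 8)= 12195 / 8272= 1.47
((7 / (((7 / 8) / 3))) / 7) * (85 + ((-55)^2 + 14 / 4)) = 74724 / 7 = 10674.86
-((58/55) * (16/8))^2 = -4.45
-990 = -990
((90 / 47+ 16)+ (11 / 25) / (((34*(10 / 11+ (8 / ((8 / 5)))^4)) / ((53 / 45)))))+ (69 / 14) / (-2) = 2677364702879 / 173285122500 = 15.45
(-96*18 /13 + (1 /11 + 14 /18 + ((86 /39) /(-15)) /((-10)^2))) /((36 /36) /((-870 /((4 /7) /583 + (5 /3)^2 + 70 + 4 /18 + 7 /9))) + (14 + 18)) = -1371416581521 /331443300500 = -4.14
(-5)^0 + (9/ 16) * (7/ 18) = 39/ 32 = 1.22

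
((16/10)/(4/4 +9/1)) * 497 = 1988/25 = 79.52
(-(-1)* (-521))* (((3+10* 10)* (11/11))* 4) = -214652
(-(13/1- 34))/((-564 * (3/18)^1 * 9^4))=-0.00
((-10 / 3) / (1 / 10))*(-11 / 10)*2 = 220 / 3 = 73.33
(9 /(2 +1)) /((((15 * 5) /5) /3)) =0.60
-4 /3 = -1.33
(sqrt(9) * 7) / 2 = 21 / 2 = 10.50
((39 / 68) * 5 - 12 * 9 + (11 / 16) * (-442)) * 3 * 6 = -500625 / 68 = -7362.13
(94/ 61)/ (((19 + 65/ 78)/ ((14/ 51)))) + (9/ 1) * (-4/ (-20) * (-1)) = -156781/ 88145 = -1.78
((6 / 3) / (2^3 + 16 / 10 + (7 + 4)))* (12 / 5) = 24 / 103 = 0.23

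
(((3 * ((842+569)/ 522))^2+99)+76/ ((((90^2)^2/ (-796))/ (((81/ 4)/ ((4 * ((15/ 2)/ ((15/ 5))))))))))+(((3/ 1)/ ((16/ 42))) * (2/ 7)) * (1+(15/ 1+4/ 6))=344449038929/ 1703025000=202.26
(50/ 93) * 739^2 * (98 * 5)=13379964500/ 93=143870586.02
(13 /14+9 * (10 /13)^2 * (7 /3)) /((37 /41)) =1295477 /87542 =14.80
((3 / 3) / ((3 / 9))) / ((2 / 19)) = 57 / 2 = 28.50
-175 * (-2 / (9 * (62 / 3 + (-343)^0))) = 70 / 39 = 1.79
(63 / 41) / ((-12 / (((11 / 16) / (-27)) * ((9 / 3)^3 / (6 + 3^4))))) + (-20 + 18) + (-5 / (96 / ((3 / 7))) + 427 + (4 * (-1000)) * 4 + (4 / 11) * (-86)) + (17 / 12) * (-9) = -91518101677 / 5859392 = -15619.04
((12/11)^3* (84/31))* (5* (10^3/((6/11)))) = 120960000/3751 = 32247.40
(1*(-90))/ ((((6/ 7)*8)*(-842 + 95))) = 35/ 1992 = 0.02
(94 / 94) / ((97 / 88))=0.91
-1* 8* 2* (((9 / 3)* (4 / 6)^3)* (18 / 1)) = -256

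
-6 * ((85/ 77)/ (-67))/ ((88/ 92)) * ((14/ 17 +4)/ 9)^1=9430/ 170247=0.06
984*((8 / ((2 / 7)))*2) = 55104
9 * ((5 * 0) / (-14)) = 0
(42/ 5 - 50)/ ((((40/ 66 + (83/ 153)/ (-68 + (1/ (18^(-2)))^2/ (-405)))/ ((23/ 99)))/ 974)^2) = -80742345689718289408/ 13847059320125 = -5831010.31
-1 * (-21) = 21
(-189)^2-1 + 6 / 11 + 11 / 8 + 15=3144849 / 88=35736.92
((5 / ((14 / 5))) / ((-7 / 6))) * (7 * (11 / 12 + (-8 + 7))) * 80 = 71.43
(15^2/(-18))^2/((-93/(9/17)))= -1875/2108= -0.89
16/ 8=2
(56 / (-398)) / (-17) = 28 / 3383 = 0.01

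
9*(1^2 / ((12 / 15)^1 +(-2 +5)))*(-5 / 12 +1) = 105 / 76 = 1.38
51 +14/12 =313/6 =52.17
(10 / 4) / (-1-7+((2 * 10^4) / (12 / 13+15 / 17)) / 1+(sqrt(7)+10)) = 4409746005 / 19543453842397-796005 * sqrt(7) / 39086907684794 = 0.00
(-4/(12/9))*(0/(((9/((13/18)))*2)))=0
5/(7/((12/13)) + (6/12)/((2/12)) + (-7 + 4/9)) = 36/29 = 1.24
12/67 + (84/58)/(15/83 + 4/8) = 506448/219559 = 2.31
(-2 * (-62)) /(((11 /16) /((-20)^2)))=793600 /11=72145.45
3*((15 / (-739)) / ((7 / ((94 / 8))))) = -2115 / 20692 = -0.10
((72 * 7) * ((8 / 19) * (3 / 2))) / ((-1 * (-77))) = 864 / 209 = 4.13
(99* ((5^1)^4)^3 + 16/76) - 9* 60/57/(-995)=91386474610207/3781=24169921875.22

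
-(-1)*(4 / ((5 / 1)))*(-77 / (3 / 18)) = -1848 / 5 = -369.60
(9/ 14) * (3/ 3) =9/ 14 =0.64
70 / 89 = 0.79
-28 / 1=-28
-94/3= -31.33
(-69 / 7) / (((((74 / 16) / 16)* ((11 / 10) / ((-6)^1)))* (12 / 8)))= 353280 / 2849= 124.00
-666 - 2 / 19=-12656 / 19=-666.11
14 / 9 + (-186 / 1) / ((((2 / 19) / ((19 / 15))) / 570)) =-11481952 / 9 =-1275772.44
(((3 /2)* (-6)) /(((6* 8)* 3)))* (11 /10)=-11 /160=-0.07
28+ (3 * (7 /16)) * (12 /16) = 1855 /64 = 28.98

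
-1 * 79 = -79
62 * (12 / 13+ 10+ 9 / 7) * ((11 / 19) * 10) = 7577020 / 1729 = 4382.31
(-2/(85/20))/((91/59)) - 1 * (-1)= 1075/1547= 0.69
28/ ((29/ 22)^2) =13552/ 841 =16.11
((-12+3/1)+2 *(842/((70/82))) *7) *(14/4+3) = 896987/10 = 89698.70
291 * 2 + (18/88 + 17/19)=487471/836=583.10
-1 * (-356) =356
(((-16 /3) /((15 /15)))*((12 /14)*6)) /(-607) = 192 /4249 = 0.05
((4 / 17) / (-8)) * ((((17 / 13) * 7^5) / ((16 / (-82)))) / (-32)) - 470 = -3817407 / 6656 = -573.53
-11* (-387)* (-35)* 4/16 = -148995/4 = -37248.75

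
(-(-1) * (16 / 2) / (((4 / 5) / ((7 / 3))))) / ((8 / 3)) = 35 / 4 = 8.75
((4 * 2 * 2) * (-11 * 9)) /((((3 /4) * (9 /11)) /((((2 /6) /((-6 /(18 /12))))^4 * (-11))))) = 1331 /972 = 1.37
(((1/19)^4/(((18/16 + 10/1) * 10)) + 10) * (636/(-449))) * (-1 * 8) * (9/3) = 8852027921856/26038787405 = 339.96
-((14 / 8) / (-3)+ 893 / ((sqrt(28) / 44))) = 7 / 12 - 19646 * sqrt(7) / 7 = -7424.91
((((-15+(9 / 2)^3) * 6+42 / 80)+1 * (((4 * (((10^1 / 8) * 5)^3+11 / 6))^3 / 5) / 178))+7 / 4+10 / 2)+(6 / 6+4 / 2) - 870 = 21058988542823 / 19685376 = 1069778.32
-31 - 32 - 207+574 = 304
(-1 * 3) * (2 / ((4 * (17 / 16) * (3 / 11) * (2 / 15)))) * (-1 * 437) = 288420 / 17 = 16965.88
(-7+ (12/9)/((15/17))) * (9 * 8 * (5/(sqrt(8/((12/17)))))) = -988 * sqrt(102)/17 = -586.96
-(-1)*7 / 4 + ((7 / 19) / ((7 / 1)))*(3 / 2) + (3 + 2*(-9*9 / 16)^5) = -66200800195 / 9961472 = -6645.68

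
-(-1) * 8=8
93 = 93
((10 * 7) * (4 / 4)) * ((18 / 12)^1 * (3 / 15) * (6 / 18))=7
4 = 4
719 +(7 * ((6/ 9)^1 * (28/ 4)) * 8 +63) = 3130/ 3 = 1043.33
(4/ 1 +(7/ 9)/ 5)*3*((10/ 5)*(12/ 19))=1496/ 95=15.75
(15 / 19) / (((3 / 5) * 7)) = 25 / 133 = 0.19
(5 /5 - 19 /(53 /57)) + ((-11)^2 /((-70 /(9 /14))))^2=-926358187 /50901200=-18.20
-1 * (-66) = 66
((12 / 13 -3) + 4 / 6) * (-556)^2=-17002480 / 39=-435961.03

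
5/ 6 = 0.83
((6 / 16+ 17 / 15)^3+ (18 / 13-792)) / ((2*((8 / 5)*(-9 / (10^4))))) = 442082434175 / 1617408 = 273327.72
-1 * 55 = -55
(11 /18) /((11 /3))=1 /6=0.17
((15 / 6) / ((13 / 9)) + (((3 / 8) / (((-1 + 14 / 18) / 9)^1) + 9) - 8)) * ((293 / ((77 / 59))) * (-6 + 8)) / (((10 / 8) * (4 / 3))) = -134371851 / 40040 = -3355.94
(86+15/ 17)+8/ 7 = 10475/ 119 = 88.03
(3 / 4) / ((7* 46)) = 3 / 1288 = 0.00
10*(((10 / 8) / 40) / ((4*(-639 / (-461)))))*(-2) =-2305 / 20448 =-0.11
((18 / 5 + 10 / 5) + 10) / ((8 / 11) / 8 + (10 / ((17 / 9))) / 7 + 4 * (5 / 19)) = 1939938 / 236255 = 8.21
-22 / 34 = -0.65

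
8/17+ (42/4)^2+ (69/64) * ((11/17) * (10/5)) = 60991/544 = 112.12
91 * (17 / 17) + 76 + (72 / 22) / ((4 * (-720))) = 146959 / 880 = 167.00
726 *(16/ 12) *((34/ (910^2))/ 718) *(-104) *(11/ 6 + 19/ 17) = -41624/ 2450175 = -0.02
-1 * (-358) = 358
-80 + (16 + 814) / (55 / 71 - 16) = -145410 / 1081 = -134.51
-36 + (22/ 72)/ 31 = -40165/ 1116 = -35.99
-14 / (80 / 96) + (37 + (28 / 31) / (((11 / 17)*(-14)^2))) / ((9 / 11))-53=-24.57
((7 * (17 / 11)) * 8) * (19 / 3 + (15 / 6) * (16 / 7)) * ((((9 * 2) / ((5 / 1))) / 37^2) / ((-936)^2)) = 391 / 124934940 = 0.00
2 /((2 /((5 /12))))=5 /12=0.42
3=3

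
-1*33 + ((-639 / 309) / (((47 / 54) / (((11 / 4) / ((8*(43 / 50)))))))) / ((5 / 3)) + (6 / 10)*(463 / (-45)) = -4963831777 / 124897800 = -39.74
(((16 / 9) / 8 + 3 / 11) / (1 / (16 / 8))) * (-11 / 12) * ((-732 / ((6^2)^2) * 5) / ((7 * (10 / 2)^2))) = 427 / 29160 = 0.01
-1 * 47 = -47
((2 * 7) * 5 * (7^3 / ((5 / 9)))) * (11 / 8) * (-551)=-32743037.25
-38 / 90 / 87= -19 / 3915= -0.00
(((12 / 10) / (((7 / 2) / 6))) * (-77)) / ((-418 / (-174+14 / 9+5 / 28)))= -43411 / 665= -65.28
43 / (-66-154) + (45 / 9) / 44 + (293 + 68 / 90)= 290737 / 990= 293.67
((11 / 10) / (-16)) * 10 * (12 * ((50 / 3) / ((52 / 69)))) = -18975 / 104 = -182.45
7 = 7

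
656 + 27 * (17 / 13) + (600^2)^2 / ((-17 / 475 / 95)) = -344011764705191.05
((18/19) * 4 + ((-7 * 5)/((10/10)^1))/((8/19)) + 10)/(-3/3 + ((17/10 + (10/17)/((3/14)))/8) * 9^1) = -1791630/103379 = -17.33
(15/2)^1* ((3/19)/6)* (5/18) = 25/456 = 0.05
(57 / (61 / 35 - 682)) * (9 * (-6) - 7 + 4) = 113715 / 23809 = 4.78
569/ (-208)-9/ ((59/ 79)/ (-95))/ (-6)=-2375131/ 12272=-193.54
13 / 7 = 1.86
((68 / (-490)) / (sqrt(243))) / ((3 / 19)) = -646 * sqrt(3) / 19845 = -0.06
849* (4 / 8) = 424.50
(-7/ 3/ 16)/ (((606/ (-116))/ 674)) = 68411/ 3636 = 18.81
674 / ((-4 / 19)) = -6403 / 2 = -3201.50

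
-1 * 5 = -5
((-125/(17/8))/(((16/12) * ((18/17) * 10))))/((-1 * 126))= 25/756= 0.03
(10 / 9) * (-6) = -20 / 3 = -6.67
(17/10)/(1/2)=3.40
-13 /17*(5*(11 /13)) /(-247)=55 /4199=0.01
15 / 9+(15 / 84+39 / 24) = 3.47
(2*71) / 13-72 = -794 / 13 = -61.08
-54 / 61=-0.89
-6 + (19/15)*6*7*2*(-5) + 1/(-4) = -2153/4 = -538.25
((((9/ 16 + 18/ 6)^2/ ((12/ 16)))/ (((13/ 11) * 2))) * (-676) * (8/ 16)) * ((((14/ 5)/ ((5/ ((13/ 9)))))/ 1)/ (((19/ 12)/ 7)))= -1730729/ 200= -8653.64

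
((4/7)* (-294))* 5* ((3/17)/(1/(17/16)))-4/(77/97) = -25031/154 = -162.54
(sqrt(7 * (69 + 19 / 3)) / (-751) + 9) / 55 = 9 / 55 - sqrt(4746) / 123915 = 0.16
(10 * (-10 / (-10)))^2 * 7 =700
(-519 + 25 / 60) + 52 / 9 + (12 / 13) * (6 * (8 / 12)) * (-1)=-241721 / 468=-516.50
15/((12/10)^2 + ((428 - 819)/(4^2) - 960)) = -0.02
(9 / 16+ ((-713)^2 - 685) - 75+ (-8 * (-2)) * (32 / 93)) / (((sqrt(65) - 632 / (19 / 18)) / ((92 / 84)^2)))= -599754894079409 / 589629824427 - 144244847943149 * sqrt(65) / 84906694717488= -1030.87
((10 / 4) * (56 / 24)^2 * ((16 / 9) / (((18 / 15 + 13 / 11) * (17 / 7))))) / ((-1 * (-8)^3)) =94325 / 11544768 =0.01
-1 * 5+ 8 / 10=-21 / 5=-4.20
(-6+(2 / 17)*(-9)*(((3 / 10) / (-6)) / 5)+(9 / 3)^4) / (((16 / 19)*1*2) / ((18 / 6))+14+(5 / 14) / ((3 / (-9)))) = 25439841 / 4575125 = 5.56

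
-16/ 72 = -2/ 9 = -0.22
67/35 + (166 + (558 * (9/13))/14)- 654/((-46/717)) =10389.38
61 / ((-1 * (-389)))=61 / 389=0.16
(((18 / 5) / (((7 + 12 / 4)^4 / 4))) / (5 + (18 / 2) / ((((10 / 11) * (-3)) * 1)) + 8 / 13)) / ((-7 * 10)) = -117 / 13168750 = -0.00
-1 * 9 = -9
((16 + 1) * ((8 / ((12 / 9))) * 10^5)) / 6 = 1700000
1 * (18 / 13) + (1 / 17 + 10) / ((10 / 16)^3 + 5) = 3.30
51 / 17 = 3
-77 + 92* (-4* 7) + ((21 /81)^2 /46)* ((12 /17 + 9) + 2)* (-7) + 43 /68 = -3024249401 /1140156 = -2652.49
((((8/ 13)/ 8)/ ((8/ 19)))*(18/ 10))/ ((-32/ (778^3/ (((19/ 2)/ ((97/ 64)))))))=-51388157637/ 66560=-772057.66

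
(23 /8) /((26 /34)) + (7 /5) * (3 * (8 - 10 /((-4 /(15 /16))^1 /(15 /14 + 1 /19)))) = 3827479 /79040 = 48.42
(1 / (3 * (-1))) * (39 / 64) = -13 / 64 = -0.20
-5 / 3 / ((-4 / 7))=35 / 12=2.92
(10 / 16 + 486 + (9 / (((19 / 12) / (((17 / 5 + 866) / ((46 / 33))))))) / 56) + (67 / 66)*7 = 13970537 / 25080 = 557.04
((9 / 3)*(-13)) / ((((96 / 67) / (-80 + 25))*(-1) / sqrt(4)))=-2994.06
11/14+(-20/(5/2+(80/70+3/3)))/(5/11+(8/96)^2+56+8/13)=11686741/16454578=0.71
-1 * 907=-907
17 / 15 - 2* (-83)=2507 / 15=167.13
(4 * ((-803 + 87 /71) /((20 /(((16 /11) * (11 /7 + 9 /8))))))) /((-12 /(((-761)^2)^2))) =1441438929932478233 /82005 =17577451739924.13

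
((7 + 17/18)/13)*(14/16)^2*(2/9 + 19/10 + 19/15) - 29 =-568465/20736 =-27.41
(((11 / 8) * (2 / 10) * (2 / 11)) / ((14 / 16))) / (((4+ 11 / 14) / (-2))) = -8 / 335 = -0.02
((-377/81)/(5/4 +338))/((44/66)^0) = -1508/109917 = -0.01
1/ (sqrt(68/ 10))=sqrt(170)/ 34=0.38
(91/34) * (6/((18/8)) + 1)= 1001/102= 9.81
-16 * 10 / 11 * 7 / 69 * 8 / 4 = -2240 / 759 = -2.95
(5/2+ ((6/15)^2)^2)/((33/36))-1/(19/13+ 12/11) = 107831/45625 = 2.36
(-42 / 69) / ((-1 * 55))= 14 / 1265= 0.01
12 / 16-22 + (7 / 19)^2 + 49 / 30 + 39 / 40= -801677 / 43320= -18.51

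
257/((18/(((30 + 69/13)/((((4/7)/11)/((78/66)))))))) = 91749/8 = 11468.62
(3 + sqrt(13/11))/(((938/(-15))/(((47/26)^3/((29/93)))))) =-434499255/478102352 - 144833085 *sqrt(143)/5259125872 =-1.24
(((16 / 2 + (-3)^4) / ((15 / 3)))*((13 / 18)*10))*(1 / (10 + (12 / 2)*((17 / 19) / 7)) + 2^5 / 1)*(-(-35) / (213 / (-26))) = -8064457765 / 457524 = -17626.31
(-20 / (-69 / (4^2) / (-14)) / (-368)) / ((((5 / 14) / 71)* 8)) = 6958 / 1587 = 4.38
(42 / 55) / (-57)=-14 / 1045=-0.01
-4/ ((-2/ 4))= 8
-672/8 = -84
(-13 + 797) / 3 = 784 / 3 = 261.33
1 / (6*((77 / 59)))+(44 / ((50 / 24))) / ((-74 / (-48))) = 5909039 / 427350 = 13.83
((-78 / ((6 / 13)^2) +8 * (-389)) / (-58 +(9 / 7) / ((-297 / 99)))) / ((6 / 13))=1899079 / 14724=128.98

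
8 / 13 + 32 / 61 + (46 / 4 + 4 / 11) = 226861 / 17446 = 13.00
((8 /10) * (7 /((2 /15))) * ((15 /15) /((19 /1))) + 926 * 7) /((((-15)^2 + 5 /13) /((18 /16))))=180180 /5567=32.37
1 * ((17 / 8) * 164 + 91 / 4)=1485 / 4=371.25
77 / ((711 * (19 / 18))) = 154 / 1501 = 0.10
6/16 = 0.38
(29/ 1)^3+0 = 24389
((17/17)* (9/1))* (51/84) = 153/28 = 5.46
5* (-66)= -330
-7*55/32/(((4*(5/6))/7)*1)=-1617/64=-25.27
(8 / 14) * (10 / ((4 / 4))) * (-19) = -760 / 7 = -108.57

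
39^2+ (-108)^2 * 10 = 118161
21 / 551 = 0.04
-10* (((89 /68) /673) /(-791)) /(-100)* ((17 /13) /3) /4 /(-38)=0.00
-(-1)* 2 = 2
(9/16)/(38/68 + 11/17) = 153/328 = 0.47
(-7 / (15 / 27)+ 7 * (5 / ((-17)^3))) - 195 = -5099869 / 24565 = -207.61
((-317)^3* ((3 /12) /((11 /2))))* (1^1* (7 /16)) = -222985091 /352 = -633480.37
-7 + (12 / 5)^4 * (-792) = -16427287 / 625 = -26283.66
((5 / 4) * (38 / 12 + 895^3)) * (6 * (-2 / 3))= -3584586890.83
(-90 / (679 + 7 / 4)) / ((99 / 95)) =-3800 / 29953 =-0.13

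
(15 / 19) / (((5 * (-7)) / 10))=-30 / 133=-0.23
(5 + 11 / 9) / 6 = 28 / 27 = 1.04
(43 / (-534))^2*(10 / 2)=9245 / 285156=0.03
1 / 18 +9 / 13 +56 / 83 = 27629 / 19422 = 1.42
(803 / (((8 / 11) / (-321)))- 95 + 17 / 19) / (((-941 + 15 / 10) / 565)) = 30446025615 / 142804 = 213201.49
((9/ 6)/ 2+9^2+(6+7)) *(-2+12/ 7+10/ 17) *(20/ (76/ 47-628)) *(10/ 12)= -0.76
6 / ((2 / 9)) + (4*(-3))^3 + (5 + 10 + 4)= -1682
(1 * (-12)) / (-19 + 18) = 12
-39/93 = -13/31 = -0.42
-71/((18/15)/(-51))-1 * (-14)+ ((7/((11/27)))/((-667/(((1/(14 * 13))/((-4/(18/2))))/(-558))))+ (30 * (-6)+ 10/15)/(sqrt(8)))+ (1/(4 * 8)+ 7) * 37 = 311449773009/94617952-269 * sqrt(2)/6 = 3228.25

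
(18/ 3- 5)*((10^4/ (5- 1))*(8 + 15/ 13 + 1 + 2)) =395000/ 13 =30384.62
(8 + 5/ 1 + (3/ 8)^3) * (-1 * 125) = -1631.59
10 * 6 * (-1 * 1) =-60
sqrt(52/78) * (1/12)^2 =sqrt(6)/432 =0.01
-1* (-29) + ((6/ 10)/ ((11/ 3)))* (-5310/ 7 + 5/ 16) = -117137/ 1232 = -95.08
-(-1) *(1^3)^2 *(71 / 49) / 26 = 71 / 1274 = 0.06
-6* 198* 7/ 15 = -2772/ 5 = -554.40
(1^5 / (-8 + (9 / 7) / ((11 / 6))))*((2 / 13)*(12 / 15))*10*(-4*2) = 4928 / 3653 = 1.35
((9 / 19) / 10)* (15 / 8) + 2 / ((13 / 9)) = 5823 / 3952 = 1.47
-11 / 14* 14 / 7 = -11 / 7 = -1.57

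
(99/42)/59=0.04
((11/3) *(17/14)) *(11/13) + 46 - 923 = -476785/546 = -873.23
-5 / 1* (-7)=35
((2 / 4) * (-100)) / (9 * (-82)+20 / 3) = 75 / 1097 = 0.07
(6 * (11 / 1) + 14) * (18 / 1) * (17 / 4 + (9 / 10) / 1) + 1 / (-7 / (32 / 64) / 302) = 51761 / 7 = 7394.43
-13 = -13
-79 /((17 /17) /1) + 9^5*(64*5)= 18895601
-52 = -52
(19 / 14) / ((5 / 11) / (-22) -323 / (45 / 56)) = -103455 / 30642647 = -0.00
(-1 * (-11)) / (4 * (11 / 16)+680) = 44 / 2731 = 0.02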